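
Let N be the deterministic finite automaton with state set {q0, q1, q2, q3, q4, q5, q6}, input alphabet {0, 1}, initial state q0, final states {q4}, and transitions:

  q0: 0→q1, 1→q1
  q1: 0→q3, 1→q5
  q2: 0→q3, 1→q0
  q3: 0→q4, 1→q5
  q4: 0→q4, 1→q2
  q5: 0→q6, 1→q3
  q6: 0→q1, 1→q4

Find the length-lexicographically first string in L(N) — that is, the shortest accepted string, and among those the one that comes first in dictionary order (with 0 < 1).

000

A breadth-first search from q0 reaches an accepting state first via the path q0 → q1 → q3 → q4 on input 000.
No string of length < 3 is accepted (BFS exhausts all shorter strings without reaching an accepting state), and 000 is the lexicographically least accepting string of length 3.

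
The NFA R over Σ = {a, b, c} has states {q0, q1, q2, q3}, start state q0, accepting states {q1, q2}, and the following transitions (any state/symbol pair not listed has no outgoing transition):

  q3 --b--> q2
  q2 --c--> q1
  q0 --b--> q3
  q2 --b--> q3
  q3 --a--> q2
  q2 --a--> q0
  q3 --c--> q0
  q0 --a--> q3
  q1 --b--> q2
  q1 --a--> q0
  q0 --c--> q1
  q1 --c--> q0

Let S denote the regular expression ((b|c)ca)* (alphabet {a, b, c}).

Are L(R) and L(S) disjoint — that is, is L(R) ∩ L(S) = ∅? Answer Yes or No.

Yes

Converting the expression S to a DFA (subset construction, then merging equivalent states) gives the minimal DFA with states {s0, s1, s2, s3}, start state s0, accepting states {s0} and transitions s0: a→s1, b→s2, c→s2; s1: a→s1, b→s1, c→s1; s2: a→s1, b→s1, c→s3; s3: a→s0, b→s1, c→s1.
Exploring the product automaton R × S from the start pair (q0, s0), following both machines on each input symbol, reaches 12 state pairs: (q0, s0), (q3, s1), (q3, s2), (q1, s2), (q2, s1), (q0, s1), (q0, s3), (q1, s1), (q3, s0), (q2, s2), (q0, s2), (q1, s3).
R accepts in {q1, q2} and S accepts in {s0}; no reachable pair has both components accepting, so no string drives both machines to acceptance simultaneously and L(R) ∩ L(S) = ∅.
So no string is accepted by both, and the intersection is empty.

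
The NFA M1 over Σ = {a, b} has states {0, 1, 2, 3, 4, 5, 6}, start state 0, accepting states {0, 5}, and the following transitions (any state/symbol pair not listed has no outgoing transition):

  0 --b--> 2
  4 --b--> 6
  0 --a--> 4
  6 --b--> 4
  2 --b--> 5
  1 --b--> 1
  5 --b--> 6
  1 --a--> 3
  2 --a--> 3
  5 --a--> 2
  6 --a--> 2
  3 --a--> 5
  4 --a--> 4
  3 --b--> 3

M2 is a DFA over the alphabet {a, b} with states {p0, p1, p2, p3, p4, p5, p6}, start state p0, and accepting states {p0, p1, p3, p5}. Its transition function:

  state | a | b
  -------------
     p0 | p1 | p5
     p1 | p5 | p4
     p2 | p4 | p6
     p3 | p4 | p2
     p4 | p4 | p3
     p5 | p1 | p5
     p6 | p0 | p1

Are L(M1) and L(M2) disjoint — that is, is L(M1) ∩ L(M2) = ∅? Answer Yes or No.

No

The empty string ε is accepted by both M1 and M2.
Hence L(M1) ∩ L(M2) ≠ ∅.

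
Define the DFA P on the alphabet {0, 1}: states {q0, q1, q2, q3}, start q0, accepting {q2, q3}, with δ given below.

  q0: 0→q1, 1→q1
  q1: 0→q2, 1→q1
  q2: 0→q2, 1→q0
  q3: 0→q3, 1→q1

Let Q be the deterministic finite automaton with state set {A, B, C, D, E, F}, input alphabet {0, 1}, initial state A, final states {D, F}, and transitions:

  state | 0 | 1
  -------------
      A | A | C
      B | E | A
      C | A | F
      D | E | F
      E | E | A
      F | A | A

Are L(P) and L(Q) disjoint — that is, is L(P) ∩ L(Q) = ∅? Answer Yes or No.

Yes

Exploring the product automaton P × Q from the start pair (q0, A), following both machines on each input symbol, reaches 6 state pairs: (q0, A), (q1, A), (q1, C), (q2, A), (q1, F), (q0, C).
P accepts in {q2, q3} and Q accepts in {D, F}; no reachable pair has both components accepting, so no string drives both machines to acceptance simultaneously and L(P) ∩ L(Q) = ∅.
So no string is accepted by both, and the intersection is empty.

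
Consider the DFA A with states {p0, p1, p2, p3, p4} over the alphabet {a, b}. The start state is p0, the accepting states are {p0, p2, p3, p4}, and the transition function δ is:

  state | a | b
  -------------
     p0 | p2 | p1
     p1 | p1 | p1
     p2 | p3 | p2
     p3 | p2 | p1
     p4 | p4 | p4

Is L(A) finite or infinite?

State p2 is reachable from the start and can reach an accepting state, and it lies on the cycle p2 → p2.
Traversing that cycle any number of times yields accepted strings of unbounded length, so the language is infinite.

infinite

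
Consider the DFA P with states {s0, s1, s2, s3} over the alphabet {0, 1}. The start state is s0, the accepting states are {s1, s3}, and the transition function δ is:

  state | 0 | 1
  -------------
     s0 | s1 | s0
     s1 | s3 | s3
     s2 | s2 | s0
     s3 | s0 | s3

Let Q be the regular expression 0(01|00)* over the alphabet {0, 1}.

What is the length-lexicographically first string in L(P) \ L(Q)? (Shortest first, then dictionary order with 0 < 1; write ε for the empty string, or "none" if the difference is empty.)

The string 00 is accepted by P but not by Q.
No shorter string lies in the difference, and 00 is the lexicographically first length-2 string in L(P) \ L(Q).

00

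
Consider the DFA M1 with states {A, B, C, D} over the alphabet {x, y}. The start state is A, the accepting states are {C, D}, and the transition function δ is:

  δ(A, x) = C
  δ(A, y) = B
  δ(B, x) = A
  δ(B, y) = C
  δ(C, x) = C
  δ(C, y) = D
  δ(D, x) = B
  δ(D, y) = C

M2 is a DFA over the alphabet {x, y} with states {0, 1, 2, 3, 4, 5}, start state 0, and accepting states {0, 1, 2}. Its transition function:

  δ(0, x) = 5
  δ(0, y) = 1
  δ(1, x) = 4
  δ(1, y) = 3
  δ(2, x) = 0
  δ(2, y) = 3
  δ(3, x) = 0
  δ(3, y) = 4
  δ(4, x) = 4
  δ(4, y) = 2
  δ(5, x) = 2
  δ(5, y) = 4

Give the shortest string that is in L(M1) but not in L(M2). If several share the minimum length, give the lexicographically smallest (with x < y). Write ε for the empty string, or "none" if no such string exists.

The string x is accepted by M1 but not by M2.
No shorter string lies in the difference, and x is the lexicographically first length-1 string in L(M1) \ L(M2).

x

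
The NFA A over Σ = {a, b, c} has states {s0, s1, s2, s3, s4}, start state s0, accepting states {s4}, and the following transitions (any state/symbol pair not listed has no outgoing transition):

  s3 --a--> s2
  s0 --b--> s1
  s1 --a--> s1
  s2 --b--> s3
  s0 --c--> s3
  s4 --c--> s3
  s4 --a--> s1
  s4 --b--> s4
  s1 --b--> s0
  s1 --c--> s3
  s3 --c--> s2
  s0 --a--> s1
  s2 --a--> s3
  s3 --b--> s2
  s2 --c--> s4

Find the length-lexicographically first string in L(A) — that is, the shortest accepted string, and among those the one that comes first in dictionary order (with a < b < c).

A breadth-first search from s0 reaches an accepting state first via the path s0 → s3 → s2 → s4 on input cac.
No string of length < 3 is accepted (BFS exhausts all shorter strings without reaching an accepting state), and cac is the lexicographically least accepting string of length 3.

cac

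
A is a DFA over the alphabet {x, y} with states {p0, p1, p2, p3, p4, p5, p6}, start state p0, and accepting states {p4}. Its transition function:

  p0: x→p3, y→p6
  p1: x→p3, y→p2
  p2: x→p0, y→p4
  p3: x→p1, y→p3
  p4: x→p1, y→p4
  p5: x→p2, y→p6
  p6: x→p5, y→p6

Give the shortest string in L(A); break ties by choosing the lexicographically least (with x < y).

A breadth-first search from p0 reaches an accepting state first via the path p0 → p3 → p1 → p2 → p4 on input xxyy.
No string of length < 4 is accepted (BFS exhausts all shorter strings without reaching an accepting state), and xxyy is the lexicographically least accepting string of length 4.

xxyy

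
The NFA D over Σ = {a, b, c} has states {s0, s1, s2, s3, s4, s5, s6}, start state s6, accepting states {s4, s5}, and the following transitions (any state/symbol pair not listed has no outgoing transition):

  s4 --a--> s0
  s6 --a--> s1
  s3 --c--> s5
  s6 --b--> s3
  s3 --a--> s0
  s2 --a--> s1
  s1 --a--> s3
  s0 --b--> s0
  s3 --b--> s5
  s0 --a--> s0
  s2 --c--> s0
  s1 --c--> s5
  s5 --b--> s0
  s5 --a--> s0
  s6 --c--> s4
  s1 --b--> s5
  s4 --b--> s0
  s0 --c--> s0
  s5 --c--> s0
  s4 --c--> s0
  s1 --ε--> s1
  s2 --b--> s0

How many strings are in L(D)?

The useful subgraph on states {s1, s3, s4, s5, s6} is acyclic, so L(D) is finite; the longest accepting path visits 4 useful states, giving maximum string length 3.
Counting accepting paths from s6 by length: 1 of length 1, 4 of length 2, 2 of length 3. Total 7.

7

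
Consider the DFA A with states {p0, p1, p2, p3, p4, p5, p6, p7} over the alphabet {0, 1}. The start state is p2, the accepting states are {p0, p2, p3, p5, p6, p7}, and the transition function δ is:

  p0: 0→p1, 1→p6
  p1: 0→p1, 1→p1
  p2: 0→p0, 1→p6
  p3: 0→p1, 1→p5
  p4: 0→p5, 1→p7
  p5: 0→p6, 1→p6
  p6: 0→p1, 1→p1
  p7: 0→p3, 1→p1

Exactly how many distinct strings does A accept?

4

The useful subgraph on states {p0, p2, p6} is acyclic, so L(A) is finite; the longest accepting path visits 3 useful states, giving maximum string length 2.
Counting accepting paths from p2 by length: 1 of length 0, 2 of length 1, 1 of length 2. Total 4.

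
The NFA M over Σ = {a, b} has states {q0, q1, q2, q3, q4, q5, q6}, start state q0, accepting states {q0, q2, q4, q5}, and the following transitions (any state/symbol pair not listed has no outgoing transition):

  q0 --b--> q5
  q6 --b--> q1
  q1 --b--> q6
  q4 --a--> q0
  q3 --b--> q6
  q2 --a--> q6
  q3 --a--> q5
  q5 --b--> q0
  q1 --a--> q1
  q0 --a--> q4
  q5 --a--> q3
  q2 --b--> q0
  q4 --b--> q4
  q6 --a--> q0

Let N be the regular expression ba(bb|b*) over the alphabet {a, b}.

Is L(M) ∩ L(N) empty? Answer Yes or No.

Converting the expression N to a DFA (subset construction, then merging equivalent states) gives the minimal DFA with states {n0, n1, n2, n3}, start state n0, accepting states {n3} and transitions n0: a→n1, b→n2; n1: a→n1, b→n1; n2: a→n3, b→n1; n3: a→n1, b→n3.
Exploring the product automaton M × N from the start pair (q0, n0), following both machines on each input symbol, reaches 11 state pairs: (q0, n0), (q4, n1), (q5, n2), (q0, n1), (q3, n3), (q5, n1), (q6, n3), (q3, n1), (q1, n3), (q6, n1), (q1, n1).
M accepts in {q0, q2, q4, q5} and N accepts in {n3}; no reachable pair has both components accepting, so no string drives both machines to acceptance simultaneously and L(M) ∩ L(N) = ∅.
So no string is accepted by both, and the intersection is empty.

Yes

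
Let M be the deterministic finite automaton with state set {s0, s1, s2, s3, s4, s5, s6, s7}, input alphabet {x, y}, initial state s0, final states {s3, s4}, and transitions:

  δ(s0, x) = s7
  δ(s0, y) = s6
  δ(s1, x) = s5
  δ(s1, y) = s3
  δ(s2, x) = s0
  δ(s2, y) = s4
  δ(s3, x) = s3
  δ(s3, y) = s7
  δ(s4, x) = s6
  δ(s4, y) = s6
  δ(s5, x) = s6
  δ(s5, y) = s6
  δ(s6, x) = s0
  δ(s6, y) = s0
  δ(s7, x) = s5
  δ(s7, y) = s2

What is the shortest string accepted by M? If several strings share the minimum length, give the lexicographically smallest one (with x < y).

A breadth-first search from s0 reaches an accepting state first via the path s0 → s7 → s2 → s4 on input xyy.
No string of length < 3 is accepted (BFS exhausts all shorter strings without reaching an accepting state), and xyy is the lexicographically least accepting string of length 3.

xyy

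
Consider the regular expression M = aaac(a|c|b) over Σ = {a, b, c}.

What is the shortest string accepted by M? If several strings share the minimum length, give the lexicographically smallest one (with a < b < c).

aaaca

By inspection of the expression, no string of length less than 5 matches, and aaaca is the lexicographically first match of length 5.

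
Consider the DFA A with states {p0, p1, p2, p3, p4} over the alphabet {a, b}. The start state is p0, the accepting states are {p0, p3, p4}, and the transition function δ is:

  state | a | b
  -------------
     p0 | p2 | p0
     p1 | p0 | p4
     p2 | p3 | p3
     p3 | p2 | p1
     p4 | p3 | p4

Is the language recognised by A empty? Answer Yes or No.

No

The empty string ε is accepted: the run p0 ends in the accepting state p0.
Since at least one string is accepted, L(A) is not empty.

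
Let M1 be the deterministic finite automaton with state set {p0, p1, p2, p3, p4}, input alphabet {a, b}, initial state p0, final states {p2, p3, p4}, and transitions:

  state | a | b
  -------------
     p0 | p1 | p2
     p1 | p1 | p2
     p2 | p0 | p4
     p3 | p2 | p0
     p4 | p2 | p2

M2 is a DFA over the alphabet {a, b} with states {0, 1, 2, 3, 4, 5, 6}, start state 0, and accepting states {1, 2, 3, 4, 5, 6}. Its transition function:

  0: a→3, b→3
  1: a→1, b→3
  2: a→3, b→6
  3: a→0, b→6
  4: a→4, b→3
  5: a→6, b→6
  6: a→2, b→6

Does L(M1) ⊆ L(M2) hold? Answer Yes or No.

Yes

Exploring the product automaton M1 × M2 from the start pair (p0, 0), following both machines on each input symbol, reaches 9 state pairs: (p0, 0), (p1, 3), (p2, 3), (p1, 0), (p2, 6), (p4, 6), (p0, 2), (p2, 2), (p0, 3).
M1 accepts in {p2, p3, p4} and M2 accepts in {1, 2, 3, 4, 5, 6}. The reachable pairs whose M1-component is accepting are (p2, 3), (p2, 6), (p4, 6), (p2, 2); in each of them the M2-component is accepting too, so the product for L(M1) \ L(M2) (M1-component accepting, M2-component rejecting) has no reachable accepting pair and the difference is empty.
Hence every string in L(M1) is also in L(M2).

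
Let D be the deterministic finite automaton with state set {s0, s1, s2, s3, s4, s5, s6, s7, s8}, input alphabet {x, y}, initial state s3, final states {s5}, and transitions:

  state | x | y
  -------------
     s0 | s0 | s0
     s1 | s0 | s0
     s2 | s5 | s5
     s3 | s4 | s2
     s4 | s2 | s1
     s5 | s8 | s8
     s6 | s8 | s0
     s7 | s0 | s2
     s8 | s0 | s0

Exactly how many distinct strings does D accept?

4

The useful subgraph on states {s2, s3, s4, s5} is acyclic, so L(D) is finite; the longest accepting path visits 4 useful states, giving maximum string length 3.
Counting accepting paths from s3 by length: 2 of length 2, 2 of length 3. Total 4.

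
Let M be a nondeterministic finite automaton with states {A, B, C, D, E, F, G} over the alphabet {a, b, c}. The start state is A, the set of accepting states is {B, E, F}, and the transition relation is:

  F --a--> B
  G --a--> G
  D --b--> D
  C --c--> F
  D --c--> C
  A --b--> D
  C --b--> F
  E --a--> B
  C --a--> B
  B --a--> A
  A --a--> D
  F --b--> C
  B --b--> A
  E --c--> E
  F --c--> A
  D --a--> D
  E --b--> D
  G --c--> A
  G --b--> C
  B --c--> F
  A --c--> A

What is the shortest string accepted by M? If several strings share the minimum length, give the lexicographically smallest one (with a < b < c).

A breadth-first search from A reaches an accepting state first via the path A → D → C → B on input aca.
No string of length < 3 is accepted (BFS exhausts all shorter strings without reaching an accepting state), and aca is the lexicographically least accepting string of length 3.

aca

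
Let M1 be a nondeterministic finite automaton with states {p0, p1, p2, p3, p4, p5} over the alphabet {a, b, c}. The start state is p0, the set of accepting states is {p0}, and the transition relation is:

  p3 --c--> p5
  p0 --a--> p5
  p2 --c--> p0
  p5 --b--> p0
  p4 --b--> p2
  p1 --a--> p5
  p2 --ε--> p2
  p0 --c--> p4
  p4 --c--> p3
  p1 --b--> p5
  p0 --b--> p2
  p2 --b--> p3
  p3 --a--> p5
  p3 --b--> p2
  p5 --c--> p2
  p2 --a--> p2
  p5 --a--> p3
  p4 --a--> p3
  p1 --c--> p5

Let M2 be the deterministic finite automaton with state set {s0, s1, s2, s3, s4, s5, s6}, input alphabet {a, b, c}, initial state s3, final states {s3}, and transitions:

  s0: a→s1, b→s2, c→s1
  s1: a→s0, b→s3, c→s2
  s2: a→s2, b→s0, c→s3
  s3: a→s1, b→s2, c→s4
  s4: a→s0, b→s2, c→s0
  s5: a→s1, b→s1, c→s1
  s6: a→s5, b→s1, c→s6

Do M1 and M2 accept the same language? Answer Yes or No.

Yes

Exploring the product automaton M1 × M2 from the start pair (p0, s3), following both machines on each input symbol, reaches 5 state pairs: (p0, s3), (p5, s1), (p2, s2), (p4, s4), (p3, s0).
M1 accepts in {p0} and M2 accepts in {s3}. In every reachable pair the two components are either both accepting — (p0, s3) — or both non-accepting, so no string is accepted by exactly one of the machines: L(M1) \ L(M2) and L(M2) \ L(M1) are both empty.
Hence every string is accepted by M1 iff it is accepted by M2, and the two languages coincide.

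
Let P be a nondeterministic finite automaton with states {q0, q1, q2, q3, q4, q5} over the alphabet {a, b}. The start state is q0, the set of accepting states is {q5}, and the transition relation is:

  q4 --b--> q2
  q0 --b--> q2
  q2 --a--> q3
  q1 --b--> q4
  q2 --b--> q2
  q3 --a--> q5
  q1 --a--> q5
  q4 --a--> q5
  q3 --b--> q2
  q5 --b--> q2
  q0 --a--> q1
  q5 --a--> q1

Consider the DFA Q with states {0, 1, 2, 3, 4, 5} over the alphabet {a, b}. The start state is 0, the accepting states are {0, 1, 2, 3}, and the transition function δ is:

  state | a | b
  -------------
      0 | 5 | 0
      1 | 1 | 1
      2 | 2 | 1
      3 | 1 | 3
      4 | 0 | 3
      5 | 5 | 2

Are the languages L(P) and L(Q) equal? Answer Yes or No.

No

The string aa is accepted by P but rejected by Q.
So L(P) ≠ L(Q).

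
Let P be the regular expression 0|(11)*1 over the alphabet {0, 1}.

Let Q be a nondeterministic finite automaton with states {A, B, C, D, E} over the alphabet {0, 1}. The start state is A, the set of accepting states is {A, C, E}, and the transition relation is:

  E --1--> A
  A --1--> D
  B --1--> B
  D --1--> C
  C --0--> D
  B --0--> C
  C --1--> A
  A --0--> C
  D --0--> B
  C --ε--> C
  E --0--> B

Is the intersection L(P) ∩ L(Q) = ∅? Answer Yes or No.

The string 0 is accepted by both P and Q.
Hence L(P) ∩ L(Q) ≠ ∅.

No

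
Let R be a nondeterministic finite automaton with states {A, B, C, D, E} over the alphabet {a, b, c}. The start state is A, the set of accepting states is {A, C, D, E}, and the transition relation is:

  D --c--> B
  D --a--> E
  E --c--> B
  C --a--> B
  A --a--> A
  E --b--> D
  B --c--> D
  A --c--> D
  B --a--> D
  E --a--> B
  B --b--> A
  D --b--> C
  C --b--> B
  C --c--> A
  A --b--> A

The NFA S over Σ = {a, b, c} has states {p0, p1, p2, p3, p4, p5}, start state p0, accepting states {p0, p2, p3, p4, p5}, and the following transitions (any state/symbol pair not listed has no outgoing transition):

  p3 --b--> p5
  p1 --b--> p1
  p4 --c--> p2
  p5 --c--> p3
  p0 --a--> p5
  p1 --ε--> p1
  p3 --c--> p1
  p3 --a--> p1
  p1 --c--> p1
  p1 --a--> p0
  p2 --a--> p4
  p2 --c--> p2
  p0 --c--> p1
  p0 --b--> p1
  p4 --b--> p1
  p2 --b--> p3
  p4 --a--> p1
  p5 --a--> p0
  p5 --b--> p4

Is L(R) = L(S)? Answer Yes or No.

No

The string b is accepted by R but rejected by S.
So L(R) ≠ L(S).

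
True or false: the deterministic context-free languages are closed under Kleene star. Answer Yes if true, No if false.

L = {c aⁿbⁿ : n≥0} ∪ {cc aⁿb²ⁿ : n≥0} is a DCFL (the number of leading c's fixes which ratio the DPDA checks), but L* is not. Every word of L starts with c, so in a factorisation of the string cc aⁱbʲ (i≥1) into words of L each factor begins at one of the two c's: either the whole string is a single word of L (forcing j = 2i), or it splits as c · (c aⁱbʲ) with c ∈ L (take n = 0) and c aⁱbʲ ∈ L (forcing j = i). Thus L* ∩ cca⁺b* = {cc aⁿbⁿ : n≥1} ∪ {cc aⁿb²ⁿ : n≥1}. A DPDA for L* would give one for this intersection with a regular set, and, started from its configuration after reading cc, one for {aⁿbⁿ : n≥1} ∪ {aⁿb²ⁿ : n≥1}, which no deterministic PDA accepts (a DPDA for it would have a single run on aⁿb²ⁿ, accepting after the prefix aⁿbⁿ and accepting again after n more b's; an ordinary PDA that simulates it on a's and b's and, at any moment when it is accepting, may switch to reading only a fresh letter d while feeding each d to the simulation as a b, would accept aⁱbʲdᵏ (k≥1) exactly when both aⁱbʲ and aⁱbʲ⁺ᵏ are in the language, i.e. its language intersected with the regular set a*b*d⁺ would be exactly {aⁿbⁿdⁿ : n≥1} — impossible, since context-free languages are closed under intersection with regular sets and {aⁿbⁿdⁿ} is not context-free). So L* is not a DCFL.

No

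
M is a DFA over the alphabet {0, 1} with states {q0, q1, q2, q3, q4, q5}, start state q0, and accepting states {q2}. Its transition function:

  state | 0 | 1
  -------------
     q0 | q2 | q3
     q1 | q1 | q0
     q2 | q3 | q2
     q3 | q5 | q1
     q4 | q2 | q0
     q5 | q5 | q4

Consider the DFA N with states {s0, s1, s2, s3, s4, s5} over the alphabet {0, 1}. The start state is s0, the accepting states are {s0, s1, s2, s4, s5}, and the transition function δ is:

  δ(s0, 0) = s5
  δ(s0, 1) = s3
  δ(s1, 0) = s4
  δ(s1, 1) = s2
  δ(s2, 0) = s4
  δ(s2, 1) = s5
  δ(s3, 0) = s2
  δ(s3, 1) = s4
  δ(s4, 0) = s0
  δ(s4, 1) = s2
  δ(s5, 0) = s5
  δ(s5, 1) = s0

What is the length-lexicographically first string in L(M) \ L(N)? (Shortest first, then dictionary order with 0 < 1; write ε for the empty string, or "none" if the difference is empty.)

The string 011 is accepted by M but not by N.
No shorter string lies in the difference, and 011 is the lexicographically first length-3 string in L(M) \ L(N).

011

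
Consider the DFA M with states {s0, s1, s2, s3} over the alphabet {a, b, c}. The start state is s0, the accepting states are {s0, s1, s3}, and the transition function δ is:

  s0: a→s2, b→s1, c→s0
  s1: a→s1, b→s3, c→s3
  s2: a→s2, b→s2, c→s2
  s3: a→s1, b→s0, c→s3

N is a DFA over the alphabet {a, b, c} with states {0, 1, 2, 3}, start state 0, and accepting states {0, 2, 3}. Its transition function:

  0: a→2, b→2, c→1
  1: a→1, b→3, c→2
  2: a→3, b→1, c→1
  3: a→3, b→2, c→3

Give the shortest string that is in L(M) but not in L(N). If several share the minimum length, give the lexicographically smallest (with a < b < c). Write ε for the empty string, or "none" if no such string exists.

The string c is accepted by M but not by N.
No shorter string lies in the difference, and c is the lexicographically first length-1 string in L(M) \ L(N).

c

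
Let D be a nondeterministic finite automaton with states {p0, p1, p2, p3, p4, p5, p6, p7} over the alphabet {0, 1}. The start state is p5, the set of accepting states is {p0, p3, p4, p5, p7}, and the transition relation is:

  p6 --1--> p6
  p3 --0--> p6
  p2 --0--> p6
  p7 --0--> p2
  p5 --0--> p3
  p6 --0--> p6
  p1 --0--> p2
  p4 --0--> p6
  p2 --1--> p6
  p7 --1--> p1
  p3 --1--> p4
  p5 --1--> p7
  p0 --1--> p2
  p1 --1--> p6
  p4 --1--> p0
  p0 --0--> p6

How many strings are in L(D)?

5

The useful subgraph on states {p0, p3, p4, p5, p7} is acyclic, so L(D) is finite; the longest accepting path visits 4 useful states, giving maximum string length 3.
Counting accepting paths from p5 by length: 1 of length 0, 2 of length 1, 1 of length 2, 1 of length 3. Total 5.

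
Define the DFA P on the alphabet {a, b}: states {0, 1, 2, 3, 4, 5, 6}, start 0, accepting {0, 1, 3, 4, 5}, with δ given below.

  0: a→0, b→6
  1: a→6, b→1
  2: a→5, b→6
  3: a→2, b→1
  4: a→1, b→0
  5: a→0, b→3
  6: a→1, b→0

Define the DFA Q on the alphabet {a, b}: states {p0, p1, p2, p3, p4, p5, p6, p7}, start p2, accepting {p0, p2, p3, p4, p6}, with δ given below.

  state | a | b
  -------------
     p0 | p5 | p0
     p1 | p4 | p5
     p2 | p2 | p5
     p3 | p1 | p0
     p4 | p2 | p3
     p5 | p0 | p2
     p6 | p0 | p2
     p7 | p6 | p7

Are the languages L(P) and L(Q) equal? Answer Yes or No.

Yes

Exploring the product automaton P × Q from the start pair (0, p2), following both machines on each input symbol, reaches 3 state pairs: (0, p2), (6, p5), (1, p0).
P accepts in {0, 1, 3, 4, 5} and Q accepts in {p0, p2, p3, p4, p6}. In every reachable pair the two components are either both accepting — (0, p2), (1, p0) — or both non-accepting, so no string is accepted by exactly one of the machines: L(P) \ L(Q) and L(Q) \ L(P) are both empty.
Hence every string is accepted by P iff it is accepted by Q, and the two languages coincide.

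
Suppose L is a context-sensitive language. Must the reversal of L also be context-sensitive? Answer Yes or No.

Reversing both sides of every production of a noncontracting (context-sensitive) grammar gives another noncontracting grammar, and it generates Lᴿ; equivalently an LBA can reverse its tape in place and then run the machine for L.
So the context-sensitive languages are closed under reversal.

Yes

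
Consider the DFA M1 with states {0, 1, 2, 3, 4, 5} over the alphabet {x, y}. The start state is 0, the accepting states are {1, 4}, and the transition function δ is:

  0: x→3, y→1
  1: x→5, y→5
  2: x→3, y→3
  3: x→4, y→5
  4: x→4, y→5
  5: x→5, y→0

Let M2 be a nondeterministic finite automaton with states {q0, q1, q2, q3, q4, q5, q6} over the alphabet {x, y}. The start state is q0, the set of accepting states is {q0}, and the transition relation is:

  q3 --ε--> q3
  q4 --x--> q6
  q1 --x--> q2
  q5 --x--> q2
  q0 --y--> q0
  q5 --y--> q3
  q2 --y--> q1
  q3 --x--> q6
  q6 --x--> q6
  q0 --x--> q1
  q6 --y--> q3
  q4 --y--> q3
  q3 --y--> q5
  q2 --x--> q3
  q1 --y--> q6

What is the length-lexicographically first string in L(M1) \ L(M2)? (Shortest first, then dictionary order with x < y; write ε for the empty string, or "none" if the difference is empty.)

xx

The string xx is accepted by M1 but not by M2.
No shorter string lies in the difference, and xx is the lexicographically first length-2 string in L(M1) \ L(M2).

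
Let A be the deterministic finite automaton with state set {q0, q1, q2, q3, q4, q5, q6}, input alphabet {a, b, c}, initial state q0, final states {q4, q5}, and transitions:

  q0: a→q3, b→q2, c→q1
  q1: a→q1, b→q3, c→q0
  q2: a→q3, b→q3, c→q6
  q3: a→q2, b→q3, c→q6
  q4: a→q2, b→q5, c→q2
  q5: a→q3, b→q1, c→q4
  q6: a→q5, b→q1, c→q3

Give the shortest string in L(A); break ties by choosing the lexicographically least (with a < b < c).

A breadth-first search from q0 reaches an accepting state first via the path q0 → q3 → q6 → q5 on input aca.
No string of length < 3 is accepted (BFS exhausts all shorter strings without reaching an accepting state), and aca is the lexicographically least accepting string of length 3.

aca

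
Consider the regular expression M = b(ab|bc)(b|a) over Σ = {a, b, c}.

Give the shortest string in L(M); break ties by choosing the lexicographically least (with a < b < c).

baba

By inspection of the expression, no string of length less than 4 matches, and baba is the lexicographically first match of length 4.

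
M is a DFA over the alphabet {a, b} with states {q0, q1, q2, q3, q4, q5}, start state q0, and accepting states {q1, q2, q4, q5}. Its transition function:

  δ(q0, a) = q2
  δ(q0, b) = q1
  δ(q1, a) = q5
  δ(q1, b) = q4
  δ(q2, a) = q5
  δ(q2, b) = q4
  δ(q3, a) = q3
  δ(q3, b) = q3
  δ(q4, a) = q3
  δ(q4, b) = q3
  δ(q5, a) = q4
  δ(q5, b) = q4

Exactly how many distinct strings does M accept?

The useful subgraph on states {q0, q1, q2, q4, q5} is acyclic, so L(M) is finite; the longest accepting path visits 4 useful states, giving maximum string length 3.
Counting accepting paths from q0 by length: 2 of length 1, 4 of length 2, 4 of length 3. Total 10.

10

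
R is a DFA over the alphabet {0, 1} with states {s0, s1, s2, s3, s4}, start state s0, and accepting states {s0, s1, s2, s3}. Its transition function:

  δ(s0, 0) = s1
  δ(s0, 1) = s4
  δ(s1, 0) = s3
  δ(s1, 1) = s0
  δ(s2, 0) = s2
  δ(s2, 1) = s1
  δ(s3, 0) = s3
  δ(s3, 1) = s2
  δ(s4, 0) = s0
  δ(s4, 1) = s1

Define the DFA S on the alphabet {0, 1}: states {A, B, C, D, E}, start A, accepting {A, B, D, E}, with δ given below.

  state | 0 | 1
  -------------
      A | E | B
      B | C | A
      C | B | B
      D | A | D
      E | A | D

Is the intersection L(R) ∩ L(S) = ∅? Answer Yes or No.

The empty string ε is accepted by both R and S.
Hence L(R) ∩ L(S) ≠ ∅.

No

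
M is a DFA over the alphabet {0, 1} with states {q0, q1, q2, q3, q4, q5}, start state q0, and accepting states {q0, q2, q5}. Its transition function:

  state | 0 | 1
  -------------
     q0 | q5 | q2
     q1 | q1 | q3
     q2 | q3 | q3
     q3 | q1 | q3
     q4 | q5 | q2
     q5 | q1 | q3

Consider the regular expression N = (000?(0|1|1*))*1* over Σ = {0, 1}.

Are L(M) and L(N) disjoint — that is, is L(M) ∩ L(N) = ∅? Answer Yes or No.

No

The empty string ε is accepted by both M and N.
Hence L(M) ∩ L(N) ≠ ∅.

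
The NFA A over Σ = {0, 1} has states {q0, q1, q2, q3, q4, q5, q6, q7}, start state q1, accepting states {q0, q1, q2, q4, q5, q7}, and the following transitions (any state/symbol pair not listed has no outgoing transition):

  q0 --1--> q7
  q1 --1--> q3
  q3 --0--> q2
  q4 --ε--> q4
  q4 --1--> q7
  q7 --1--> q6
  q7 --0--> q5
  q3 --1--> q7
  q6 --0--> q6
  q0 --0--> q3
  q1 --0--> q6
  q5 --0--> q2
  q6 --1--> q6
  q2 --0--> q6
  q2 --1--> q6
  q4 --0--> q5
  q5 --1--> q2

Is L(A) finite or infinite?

The useful states (reachable from q1 and able to reach an accepting state) are {q1, q2, q3, q5, q7}.
Restricted to these states the transition graph has no cycle, so every accepting path has bounded length and L is finite.

finite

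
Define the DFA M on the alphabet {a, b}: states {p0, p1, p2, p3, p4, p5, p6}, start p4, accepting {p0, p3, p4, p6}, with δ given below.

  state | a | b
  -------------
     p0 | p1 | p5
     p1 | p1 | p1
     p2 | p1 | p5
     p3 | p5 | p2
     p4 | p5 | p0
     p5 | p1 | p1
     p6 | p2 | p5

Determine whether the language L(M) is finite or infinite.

The useful states (reachable from p4 and able to reach an accepting state) are {p0, p4}.
Restricted to these states the transition graph has no cycle, so every accepting path has bounded length and L is finite.

finite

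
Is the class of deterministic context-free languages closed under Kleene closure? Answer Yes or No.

L = {c aⁿbⁿ : n≥0} ∪ {cc aⁿb²ⁿ : n≥0} is a DCFL (the number of leading c's fixes which ratio the DPDA checks), but L* is not. Every word of L starts with c, so in a factorisation of the string cc aⁱbʲ (i≥1) into words of L each factor begins at one of the two c's: either the whole string is a single word of L (forcing j = 2i), or it splits as c · (c aⁱbʲ) with c ∈ L (take n = 0) and c aⁱbʲ ∈ L (forcing j = i). Thus L* ∩ cca⁺b* = {cc aⁿbⁿ : n≥1} ∪ {cc aⁿb²ⁿ : n≥1}. A DPDA for L* would give one for this intersection with a regular set, and, started from its configuration after reading cc, one for {aⁿbⁿ : n≥1} ∪ {aⁿb²ⁿ : n≥1}, which no deterministic PDA accepts (a DPDA for it would have a single run on aⁿb²ⁿ, accepting after the prefix aⁿbⁿ and accepting again after n more b's; an ordinary PDA that simulates it on a's and b's and, at any moment when it is accepting, may switch to reading only a fresh letter d while feeding each d to the simulation as a b, would accept aⁱbʲdᵏ (k≥1) exactly when both aⁱbʲ and aⁱbʲ⁺ᵏ are in the language, i.e. its language intersected with the regular set a*b*d⁺ would be exactly {aⁿbⁿdⁿ : n≥1} — impossible, since context-free languages are closed under intersection with regular sets and {aⁿbⁿdⁿ} is not context-free). So L* is not a DCFL.

No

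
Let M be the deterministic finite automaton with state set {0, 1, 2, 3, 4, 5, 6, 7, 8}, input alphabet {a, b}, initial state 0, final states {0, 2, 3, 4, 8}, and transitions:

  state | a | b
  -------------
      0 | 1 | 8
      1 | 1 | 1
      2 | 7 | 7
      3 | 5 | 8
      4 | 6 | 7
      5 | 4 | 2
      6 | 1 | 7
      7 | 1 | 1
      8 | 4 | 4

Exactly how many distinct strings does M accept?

The useful subgraph on states {0, 4, 8} is acyclic, so L(M) is finite; the longest accepting path visits 3 useful states, giving maximum string length 2.
Counting accepting paths from 0 by length: 1 of length 0, 1 of length 1, 2 of length 2. Total 4.

4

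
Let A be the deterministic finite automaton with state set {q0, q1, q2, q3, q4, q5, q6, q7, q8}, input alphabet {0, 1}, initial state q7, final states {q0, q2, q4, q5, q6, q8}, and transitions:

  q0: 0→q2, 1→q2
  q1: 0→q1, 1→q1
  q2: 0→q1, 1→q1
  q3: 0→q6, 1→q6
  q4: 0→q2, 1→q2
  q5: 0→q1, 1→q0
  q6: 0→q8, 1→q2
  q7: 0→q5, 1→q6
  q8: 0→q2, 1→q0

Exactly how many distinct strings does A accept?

The useful subgraph on states {q0, q2, q5, q6, q7, q8} is acyclic, so L(A) is finite; the longest accepting path visits 5 useful states, giving maximum string length 4.
Counting accepting paths from q7 by length: 2 of length 1, 3 of length 2, 4 of length 3, 2 of length 4. Total 11.

11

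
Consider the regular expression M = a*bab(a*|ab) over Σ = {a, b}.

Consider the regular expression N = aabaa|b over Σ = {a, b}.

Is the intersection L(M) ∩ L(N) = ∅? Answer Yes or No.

Yes

Converting the expression M to a DFA (subset construction, then merging equivalent states) gives the minimal DFA with states {m0, m1, m2, m3, m4, m5, m6, m7}, start state m0, accepting states {m4, m5, m6, m7} and transitions m0: a→m0, b→m1; m1: a→m2, b→m3; m2: a→m3, b→m4; m3: a→m3, b→m3; m4: a→m5, b→m3; m5: a→m6, b→m7; m6: a→m6, b→m3; m7: a→m3, b→m3.
Converting the expression N to a DFA (subset construction, then merging equivalent states) gives the minimal DFA with states {n0, n1, n2, n3, n4, n5, n6}, start state n0, accepting states {n2} and transitions n0: a→n1, b→n2; n1: a→n3, b→n4; n2: a→n4, b→n4; n3: a→n4, b→n5; n4: a→n4, b→n4; n5: a→n6, b→n4; n6: a→n2, b→n4.
Exploring the product automaton M × N from the start pair (m0, n0), following both machines on each input symbol, reaches 15 state pairs: (m0, n0), (m0, n1), (m1, n2), (m0, n3), (m1, n4), (m2, n4), (m3, n4), (m0, n4), (m1, n5), (m4, n4), (m2, n6), (m5, n4), (m3, n2), (m6, n4), (m7, n4).
M accepts in {m4, m5, m6, m7} and N accepts in {n2}; no reachable pair has both components accepting, so no string drives both machines to acceptance simultaneously and L(M) ∩ L(N) = ∅.
So no string is accepted by both, and the intersection is empty.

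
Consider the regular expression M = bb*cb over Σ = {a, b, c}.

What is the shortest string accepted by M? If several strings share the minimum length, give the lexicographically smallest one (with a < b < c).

By inspection of the expression, no string of length less than 3 matches, and bcb is the lexicographically first match of length 3.

bcb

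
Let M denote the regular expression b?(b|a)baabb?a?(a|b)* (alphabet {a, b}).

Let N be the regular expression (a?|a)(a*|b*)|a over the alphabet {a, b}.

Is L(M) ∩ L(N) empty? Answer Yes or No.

Yes

Converting the expression M to a DFA (subset construction, then merging equivalent states) gives the minimal DFA with states {m0, m1, m2, m3, m4, m5, m6, m7, m8}, start state m0, accepting states {m8} and transitions m0: a→m1, b→m2; m1: a→m3, b→m4; m2: a→m1, b→m5; m3: a→m3, b→m3; m4: a→m6, b→m3; m5: a→m6, b→m4; m6: a→m7, b→m3; m7: a→m3, b→m8; m8: a→m8, b→m8.
Converting the expression N to a DFA (subset construction, then merging equivalent states) gives the minimal DFA with states {n0, n1, n2, n3, n4}, start state n0, accepting states {n0, n1, n2, n3} and transitions n0: a→n1, b→n2; n1: a→n3, b→n2; n2: a→n4, b→n2; n3: a→n3, b→n4; n4: a→n4, b→n4.
Exploring the product automaton M × N from the start pair (m0, n0), following both machines on each input symbol, reaches 13 state pairs: (m0, n0), (m1, n1), (m2, n2), (m3, n3), (m4, n2), (m1, n4), (m5, n2), (m3, n4), (m6, n4), (m3, n2), (m4, n4), (m7, n4), (m8, n4).
M accepts in {m8} and N accepts in {n0, n1, n2, n3}; no reachable pair has both components accepting, so no string drives both machines to acceptance simultaneously and L(M) ∩ L(N) = ∅.
So no string is accepted by both, and the intersection is empty.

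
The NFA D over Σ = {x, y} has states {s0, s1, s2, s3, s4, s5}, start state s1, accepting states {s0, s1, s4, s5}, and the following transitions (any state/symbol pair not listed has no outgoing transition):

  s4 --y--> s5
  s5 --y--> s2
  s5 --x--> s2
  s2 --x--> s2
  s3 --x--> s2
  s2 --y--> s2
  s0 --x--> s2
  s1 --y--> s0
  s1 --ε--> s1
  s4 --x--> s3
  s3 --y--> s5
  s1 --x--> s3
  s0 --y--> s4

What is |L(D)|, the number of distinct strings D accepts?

The useful subgraph on states {s0, s1, s3, s4, s5} is acyclic, so L(D) is finite; the longest accepting path visits 5 useful states, giving maximum string length 4.
Counting accepting paths from s1 by length: 1 of length 0, 1 of length 1, 2 of length 2, 1 of length 3, 1 of length 4. Total 6.

6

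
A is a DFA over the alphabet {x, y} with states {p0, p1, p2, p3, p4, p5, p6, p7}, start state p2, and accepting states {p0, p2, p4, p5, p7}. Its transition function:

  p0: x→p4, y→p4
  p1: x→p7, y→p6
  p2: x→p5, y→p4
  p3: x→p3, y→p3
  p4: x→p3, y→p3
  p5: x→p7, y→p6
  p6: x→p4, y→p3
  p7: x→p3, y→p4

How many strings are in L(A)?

6

The useful subgraph on states {p2, p4, p5, p6, p7} is acyclic, so L(A) is finite; the longest accepting path visits 4 useful states, giving maximum string length 3.
Counting accepting paths from p2 by length: 1 of length 0, 2 of length 1, 1 of length 2, 2 of length 3. Total 6.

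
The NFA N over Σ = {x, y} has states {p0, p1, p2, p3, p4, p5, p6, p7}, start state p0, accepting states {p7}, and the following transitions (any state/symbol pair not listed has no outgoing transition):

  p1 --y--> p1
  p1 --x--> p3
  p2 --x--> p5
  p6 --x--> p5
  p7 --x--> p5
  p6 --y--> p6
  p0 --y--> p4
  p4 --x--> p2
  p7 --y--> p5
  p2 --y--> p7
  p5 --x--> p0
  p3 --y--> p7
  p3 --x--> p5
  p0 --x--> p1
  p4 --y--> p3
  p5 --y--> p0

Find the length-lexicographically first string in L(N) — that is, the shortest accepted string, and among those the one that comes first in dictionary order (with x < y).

xxy

A breadth-first search from p0 reaches an accepting state first via the path p0 → p1 → p3 → p7 on input xxy.
No string of length < 3 is accepted (BFS exhausts all shorter strings without reaching an accepting state), and xxy is the lexicographically least accepting string of length 3.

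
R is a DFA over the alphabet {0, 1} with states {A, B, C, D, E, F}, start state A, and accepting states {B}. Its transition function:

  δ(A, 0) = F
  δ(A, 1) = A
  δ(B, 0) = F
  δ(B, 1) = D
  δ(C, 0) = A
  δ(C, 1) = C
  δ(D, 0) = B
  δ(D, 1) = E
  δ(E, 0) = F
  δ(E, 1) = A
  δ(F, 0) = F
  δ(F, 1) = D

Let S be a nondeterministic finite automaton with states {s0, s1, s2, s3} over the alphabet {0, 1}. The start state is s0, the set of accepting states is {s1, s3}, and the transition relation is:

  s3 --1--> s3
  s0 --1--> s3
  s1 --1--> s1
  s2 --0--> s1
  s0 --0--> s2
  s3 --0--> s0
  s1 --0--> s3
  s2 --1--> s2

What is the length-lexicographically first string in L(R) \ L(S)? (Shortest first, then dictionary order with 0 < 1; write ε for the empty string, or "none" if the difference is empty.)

The string 1010 is accepted by R but not by S.
No shorter string lies in the difference, and 1010 is the lexicographically first length-4 string in L(R) \ L(S).

1010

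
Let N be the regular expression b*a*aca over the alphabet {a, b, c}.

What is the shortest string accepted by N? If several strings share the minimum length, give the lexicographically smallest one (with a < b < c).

aca

By inspection of the expression, no string of length less than 3 matches, and aca is the lexicographically first match of length 3.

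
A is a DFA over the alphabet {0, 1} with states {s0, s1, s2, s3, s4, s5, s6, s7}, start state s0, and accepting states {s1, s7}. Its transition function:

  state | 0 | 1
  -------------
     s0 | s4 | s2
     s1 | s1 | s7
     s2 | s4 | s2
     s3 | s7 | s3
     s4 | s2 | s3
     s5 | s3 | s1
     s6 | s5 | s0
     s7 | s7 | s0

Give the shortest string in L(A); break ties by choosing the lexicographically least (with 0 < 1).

010

A breadth-first search from s0 reaches an accepting state first via the path s0 → s4 → s3 → s7 on input 010.
No string of length < 3 is accepted (BFS exhausts all shorter strings without reaching an accepting state), and 010 is the lexicographically least accepting string of length 3.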